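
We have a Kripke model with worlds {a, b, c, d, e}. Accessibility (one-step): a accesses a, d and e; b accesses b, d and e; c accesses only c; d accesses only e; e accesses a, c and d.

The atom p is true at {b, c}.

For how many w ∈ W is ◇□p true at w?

a: successors {a, d, e}; □p there: a:F, d:F, e:F. ✗
b: successors {b, d, e}; □p there: b:F, d:F, e:F. ✗
c: successors {c}; □p there: c:T. ✓
d: successors {e}; □p there: e:F. ✗
e: successors {a, c, d}; □p there: a:F, c:T, d:F. ✓
Satisfying worlds: {c, e}.

2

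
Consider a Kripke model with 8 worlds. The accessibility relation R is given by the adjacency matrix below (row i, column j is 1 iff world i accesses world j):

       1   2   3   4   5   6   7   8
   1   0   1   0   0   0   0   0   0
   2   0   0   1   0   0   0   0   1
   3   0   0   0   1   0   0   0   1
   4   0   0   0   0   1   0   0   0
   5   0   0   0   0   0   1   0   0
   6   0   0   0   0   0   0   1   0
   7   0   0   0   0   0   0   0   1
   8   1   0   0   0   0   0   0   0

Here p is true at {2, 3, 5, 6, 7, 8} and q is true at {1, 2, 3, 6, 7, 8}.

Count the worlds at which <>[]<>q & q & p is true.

5

1: <>[]<>q is T, q & p is F. ✗
2: <>[]<>q is T, q & p is T. ✓
3: <>[]<>q is T, q & p is T. ✓
4: <>[]<>q is T, q & p is F. ✗
5: <>[]<>q is T, q & p is F. ✗
6: <>[]<>q is T, q & p is T. ✓
7: <>[]<>q is T, q & p is T. ✓
8: <>[]<>q is T, q & p is T. ✓
Satisfying worlds: {2, 3, 6, 7, 8}.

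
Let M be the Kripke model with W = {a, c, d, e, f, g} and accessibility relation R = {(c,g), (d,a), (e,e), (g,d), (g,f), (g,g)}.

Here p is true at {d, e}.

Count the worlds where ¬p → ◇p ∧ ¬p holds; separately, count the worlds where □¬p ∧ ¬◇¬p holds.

For ¬p → ◇p ∧ ¬p:
a: ¬p is T, ◇p ∧ ¬p is F. ✗
c: ¬p is T, ◇p ∧ ¬p is F. ✗
d: ¬p is F, ◇p ∧ ¬p is F. ✓
e: ¬p is F, ◇p ∧ ¬p is F. ✓
f: ¬p is T, ◇p ∧ ¬p is F. ✗
g: ¬p is T, ◇p ∧ ¬p is T. ✓
— 3 worlds.
For □¬p ∧ ¬◇¬p:
a: □¬p is T, ¬◇¬p is T. ✓
c: □¬p is T, ¬◇¬p is F. ✗
d: □¬p is T, ¬◇¬p is F. ✗
e: □¬p is F, ¬◇¬p is T. ✗
f: □¬p is T, ¬◇¬p is T. ✓
g: □¬p is F, ¬◇¬p is F. ✗
— 2 worlds.

3 and 2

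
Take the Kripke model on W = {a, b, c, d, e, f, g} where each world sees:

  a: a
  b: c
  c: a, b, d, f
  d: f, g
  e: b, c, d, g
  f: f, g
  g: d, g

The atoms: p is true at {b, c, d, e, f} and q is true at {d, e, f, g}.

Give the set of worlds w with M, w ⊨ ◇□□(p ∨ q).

a: successors {a}; □□(p ∨ q) there: a:F. ✗
b: successors {c}; □□(p ∨ q) there: c:F. ✗
c: successors {a, b, d, f}; □□(p ∨ q) there: a:F, b:F, d:T, f:T. ✓
d: successors {f, g}; □□(p ∨ q) there: f:T, g:T. ✓
e: successors {b, c, d, g}; □□(p ∨ q) there: b:F, c:F, d:T, g:T. ✓
f: successors {f, g}; □□(p ∨ q) there: f:T, g:T. ✓
g: successors {d, g}; □□(p ∨ q) there: d:T, g:T. ✓

{c, d, e, f, g}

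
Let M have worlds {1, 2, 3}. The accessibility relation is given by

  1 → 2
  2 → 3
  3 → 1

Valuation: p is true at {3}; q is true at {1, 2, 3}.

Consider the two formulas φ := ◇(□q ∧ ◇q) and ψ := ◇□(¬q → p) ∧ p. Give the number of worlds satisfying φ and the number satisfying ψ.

3 and 1

For ◇(□q ∧ ◇q):
1: successors {2}; □q ∧ ◇q there: 2:T. ✓
2: successors {3}; □q ∧ ◇q there: 3:T. ✓
3: successors {1}; □q ∧ ◇q there: 1:T. ✓
— 3 worlds.
For ◇□(¬q → p) ∧ p:
1: ◇□(¬q → p) is T, p is F. ✗
2: ◇□(¬q → p) is T, p is F. ✗
3: ◇□(¬q → p) is T, p is T. ✓
— 1 world.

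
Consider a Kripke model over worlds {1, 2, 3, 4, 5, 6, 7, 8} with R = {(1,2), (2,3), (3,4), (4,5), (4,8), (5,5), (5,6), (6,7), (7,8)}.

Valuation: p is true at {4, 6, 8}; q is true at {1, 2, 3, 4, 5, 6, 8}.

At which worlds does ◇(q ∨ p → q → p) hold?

{3, 4, 5, 6, 7}

1: successors {2}; q ∨ p → q → p there: 2:F. ✗
2: successors {3}; q ∨ p → q → p there: 3:F. ✗
3: successors {4}; q ∨ p → q → p there: 4:T. ✓
4: successors {5, 8}; q ∨ p → q → p there: 5:F, 8:T. ✓
5: successors {5, 6}; q ∨ p → q → p there: 5:F, 6:T. ✓
6: successors {7}; q ∨ p → q → p there: 7:T. ✓
7: successors {8}; q ∨ p → q → p there: 8:T. ✓
8: no successors, so ◇(q ∨ p → q → p) fails. ✗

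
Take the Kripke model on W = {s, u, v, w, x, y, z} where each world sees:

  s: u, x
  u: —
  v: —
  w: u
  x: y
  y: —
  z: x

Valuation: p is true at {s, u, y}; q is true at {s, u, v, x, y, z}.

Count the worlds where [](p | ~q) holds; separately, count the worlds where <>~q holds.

5 and 0

For [](p | ~q):
s: successors {u, x}; p | ~q there: u:T, x:F. ✗
u: no successors, so [](p | ~q) holds vacuously. ✓
v: no successors, so [](p | ~q) holds vacuously. ✓
w: successors {u}; p | ~q there: u:T. ✓
x: successors {y}; p | ~q there: y:T. ✓
y: no successors, so [](p | ~q) holds vacuously. ✓
z: successors {x}; p | ~q there: x:F. ✗
— 5 worlds.
For <>~q:
s: successors {u, x}; ~q there: u:F, x:F. ✗
u: no successors, so <>~q fails. ✗
v: no successors, so <>~q fails. ✗
w: successors {u}; ~q there: u:F. ✗
x: successors {y}; ~q there: y:F. ✗
y: no successors, so <>~q fails. ✗
z: successors {x}; ~q there: x:F. ✗
— 0 worlds.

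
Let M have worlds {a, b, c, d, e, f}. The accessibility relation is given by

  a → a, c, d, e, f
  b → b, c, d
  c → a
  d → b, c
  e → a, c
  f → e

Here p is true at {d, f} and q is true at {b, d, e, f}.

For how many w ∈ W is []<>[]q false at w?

5

a: successors {a, c, d, e, f}; <>[]q there: a:T, c:F, d:F, e:F, f:F. ✗
b: successors {b, c, d}; <>[]q there: b:F, c:F, d:F. ✗
c: successors {a}; <>[]q there: a:T. ✓
d: successors {b, c}; <>[]q there: b:F, c:F. ✗
e: successors {a, c}; <>[]q there: a:T, c:F. ✗
f: successors {e}; <>[]q there: e:F. ✗
Satisfying worlds: {c}.
So []<>[]q fails at the other 5 worlds.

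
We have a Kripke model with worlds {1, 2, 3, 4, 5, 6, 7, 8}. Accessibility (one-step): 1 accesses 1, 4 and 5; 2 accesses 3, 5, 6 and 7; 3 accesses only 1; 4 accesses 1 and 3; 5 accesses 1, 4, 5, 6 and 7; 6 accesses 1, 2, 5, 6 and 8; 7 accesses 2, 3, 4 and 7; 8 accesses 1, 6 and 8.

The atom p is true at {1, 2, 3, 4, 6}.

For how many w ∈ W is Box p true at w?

1: successors {1, 4, 5}; p there: 1:T, 4:T, 5:F. ✗
2: successors {3, 5, 6, 7}; p there: 3:T, 5:F, 6:T, 7:F. ✗
3: successors {1}; p there: 1:T. ✓
4: successors {1, 3}; p there: 1:T, 3:T. ✓
5: successors {1, 4, 5, 6, 7}; p there: 1:T, 4:T, 5:F, 6:T, 7:F. ✗
6: successors {1, 2, 5, 6, 8}; p there: 1:T, 2:T, 5:F, 6:T, 8:F. ✗
7: successors {2, 3, 4, 7}; p there: 2:T, 3:T, 4:T, 7:F. ✗
8: successors {1, 6, 8}; p there: 1:T, 6:T, 8:F. ✗
Satisfying worlds: {3, 4}.

2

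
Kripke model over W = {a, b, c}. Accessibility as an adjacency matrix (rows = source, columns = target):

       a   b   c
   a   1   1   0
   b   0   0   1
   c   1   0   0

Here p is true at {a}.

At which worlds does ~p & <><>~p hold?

a: ~p is F, <><>~p is T. ✗
b: ~p is T, <><>~p is F. ✗
c: ~p is T, <><>~p is T. ✓

{c}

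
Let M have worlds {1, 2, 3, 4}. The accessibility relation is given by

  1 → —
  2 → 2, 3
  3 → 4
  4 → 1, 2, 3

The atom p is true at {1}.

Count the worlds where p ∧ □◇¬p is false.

3

1: p is T, □◇¬p is T. ✓
2: p is F, □◇¬p is T. ✗
3: p is F, □◇¬p is T. ✗
4: p is F, □◇¬p is F. ✗
Satisfying worlds: {1}.
So p ∧ □◇¬p fails at the other 3 worlds.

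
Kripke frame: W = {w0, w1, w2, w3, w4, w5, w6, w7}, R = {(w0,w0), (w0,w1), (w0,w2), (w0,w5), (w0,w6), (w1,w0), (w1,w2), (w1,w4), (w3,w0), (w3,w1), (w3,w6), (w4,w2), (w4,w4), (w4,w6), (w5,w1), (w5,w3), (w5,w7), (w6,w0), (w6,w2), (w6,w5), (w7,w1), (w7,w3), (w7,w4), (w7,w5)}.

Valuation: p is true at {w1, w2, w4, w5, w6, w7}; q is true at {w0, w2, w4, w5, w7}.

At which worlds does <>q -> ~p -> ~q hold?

w0: <>q is T, ~p -> ~q is F. ✗
w1: <>q is T, ~p -> ~q is T. ✓
w2: <>q is F, ~p -> ~q is T. ✓
w3: <>q is T, ~p -> ~q is T. ✓
w4: <>q is T, ~p -> ~q is T. ✓
w5: <>q is T, ~p -> ~q is T. ✓
w6: <>q is T, ~p -> ~q is T. ✓
w7: <>q is T, ~p -> ~q is T. ✓

{w1, w2, w3, w4, w5, w6, w7}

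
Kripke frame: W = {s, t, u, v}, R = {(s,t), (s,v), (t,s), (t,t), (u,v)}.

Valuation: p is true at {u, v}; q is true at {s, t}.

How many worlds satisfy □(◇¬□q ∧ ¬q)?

1

s: successors {t, v}; ◇¬□q ∧ ¬q there: t:F, v:F. ✗
t: successors {s, t}; ◇¬□q ∧ ¬q there: s:F, t:F. ✗
u: successors {v}; ◇¬□q ∧ ¬q there: v:F. ✗
v: no successors, so □(◇¬□q ∧ ¬q) holds vacuously. ✓
Satisfying worlds: {v}.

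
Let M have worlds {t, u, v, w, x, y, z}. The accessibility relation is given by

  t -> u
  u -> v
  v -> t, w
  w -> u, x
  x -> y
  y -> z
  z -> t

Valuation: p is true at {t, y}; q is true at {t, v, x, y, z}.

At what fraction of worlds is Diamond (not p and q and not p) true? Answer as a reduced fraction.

t: successors {u}; not p and q and not p there: u:F. ✗
u: successors {v}; not p and q and not p there: v:T. ✓
v: successors {t, w}; not p and q and not p there: t:F, w:F. ✗
w: successors {u, x}; not p and q and not p there: u:F, x:T. ✓
x: successors {y}; not p and q and not p there: y:F. ✗
y: successors {z}; not p and q and not p there: z:T. ✓
z: successors {t}; not p and q and not p there: t:F. ✗
That's 3 of 7 worlds, so 3/7.

3/7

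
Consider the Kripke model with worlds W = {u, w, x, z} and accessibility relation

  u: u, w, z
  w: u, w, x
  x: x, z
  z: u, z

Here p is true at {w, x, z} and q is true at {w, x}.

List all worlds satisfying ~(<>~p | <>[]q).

u: <>~p | <>[]q is T. ✗
w: <>~p | <>[]q is T. ✗
x: <>~p | <>[]q is F. ✓
z: <>~p | <>[]q is T. ✗

{x}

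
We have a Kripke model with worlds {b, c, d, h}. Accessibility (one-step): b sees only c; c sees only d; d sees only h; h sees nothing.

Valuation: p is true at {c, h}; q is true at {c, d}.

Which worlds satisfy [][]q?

b: successors {c}; []q there: c:T. ✓
c: successors {d}; []q there: d:F. ✗
d: successors {h}; []q there: h:T. ✓
h: no successors, so [][]q holds vacuously. ✓

{b, d, h}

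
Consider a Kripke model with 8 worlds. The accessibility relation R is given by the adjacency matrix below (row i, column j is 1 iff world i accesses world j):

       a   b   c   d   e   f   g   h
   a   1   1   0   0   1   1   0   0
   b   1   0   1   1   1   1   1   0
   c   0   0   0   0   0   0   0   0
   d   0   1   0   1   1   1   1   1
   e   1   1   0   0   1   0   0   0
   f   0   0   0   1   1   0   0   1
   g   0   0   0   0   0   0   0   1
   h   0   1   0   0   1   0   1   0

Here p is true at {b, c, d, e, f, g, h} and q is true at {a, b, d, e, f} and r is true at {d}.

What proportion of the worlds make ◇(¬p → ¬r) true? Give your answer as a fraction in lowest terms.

7/8

a: successors {a, b, e, f}; ¬p → ¬r there: a:T, b:T, e:T, f:T. ✓
b: successors {a, c, d, e, f, g}; ¬p → ¬r there: a:T, c:T, d:T, e:T, f:T, g:T. ✓
c: no successors, so ◇(¬p → ¬r) fails. ✗
d: successors {b, d, e, f, g, h}; ¬p → ¬r there: b:T, d:T, e:T, f:T, g:T, h:T. ✓
e: successors {a, b, e}; ¬p → ¬r there: a:T, b:T, e:T. ✓
f: successors {d, e, h}; ¬p → ¬r there: d:T, e:T, h:T. ✓
g: successors {h}; ¬p → ¬r there: h:T. ✓
h: successors {b, e, g}; ¬p → ¬r there: b:T, e:T, g:T. ✓
That's 7 of 8 worlds, so 7/8.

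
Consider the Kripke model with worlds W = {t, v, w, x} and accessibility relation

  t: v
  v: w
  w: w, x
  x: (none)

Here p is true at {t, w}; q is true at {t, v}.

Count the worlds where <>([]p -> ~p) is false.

t: successors {v}; []p -> ~p there: v:T. ✓
v: successors {w}; []p -> ~p there: w:T. ✓
w: successors {w, x}; []p -> ~p there: w:T, x:T. ✓
x: no successors, so <>([]p -> ~p) fails. ✗
Satisfying worlds: {t, v, w}.
So <>([]p -> ~p) fails at the other 1 world.

1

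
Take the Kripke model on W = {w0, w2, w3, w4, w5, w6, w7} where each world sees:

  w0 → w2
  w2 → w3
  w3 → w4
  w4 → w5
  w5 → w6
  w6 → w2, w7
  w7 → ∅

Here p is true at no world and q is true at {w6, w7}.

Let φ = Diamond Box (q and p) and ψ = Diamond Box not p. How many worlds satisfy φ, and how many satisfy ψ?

1 and 6

For Diamond Box (q and p):
w0: successors {w2}; Box (q and p) there: w2:F. ✗
w2: successors {w3}; Box (q and p) there: w3:F. ✗
w3: successors {w4}; Box (q and p) there: w4:F. ✗
w4: successors {w5}; Box (q and p) there: w5:F. ✗
w5: successors {w6}; Box (q and p) there: w6:F. ✗
w6: successors {w2, w7}; Box (q and p) there: w2:F, w7:T. ✓
w7: no successors, so Diamond Box (q and p) fails. ✗
— 1 world.
For Diamond Box not p:
w0: successors {w2}; Box not p there: w2:T. ✓
w2: successors {w3}; Box not p there: w3:T. ✓
w3: successors {w4}; Box not p there: w4:T. ✓
w4: successors {w5}; Box not p there: w5:T. ✓
w5: successors {w6}; Box not p there: w6:T. ✓
w6: successors {w2, w7}; Box not p there: w2:T, w7:T. ✓
w7: no successors, so Diamond Box not p fails. ✗
— 6 worlds.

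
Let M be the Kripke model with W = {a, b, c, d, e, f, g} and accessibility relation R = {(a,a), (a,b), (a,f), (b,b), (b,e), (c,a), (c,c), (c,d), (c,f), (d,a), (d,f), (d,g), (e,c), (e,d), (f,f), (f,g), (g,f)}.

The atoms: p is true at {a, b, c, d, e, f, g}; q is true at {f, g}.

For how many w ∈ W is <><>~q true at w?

a: successors {a, b, f}; <>~q there: a:T, b:T, f:F. ✓
b: successors {b, e}; <>~q there: b:T, e:T. ✓
c: successors {a, c, d, f}; <>~q there: a:T, c:T, d:T, f:F. ✓
d: successors {a, f, g}; <>~q there: a:T, f:F, g:F. ✓
e: successors {c, d}; <>~q there: c:T, d:T. ✓
f: successors {f, g}; <>~q there: f:F, g:F. ✗
g: successors {f}; <>~q there: f:F. ✗
Satisfying worlds: {a, b, c, d, e}.

5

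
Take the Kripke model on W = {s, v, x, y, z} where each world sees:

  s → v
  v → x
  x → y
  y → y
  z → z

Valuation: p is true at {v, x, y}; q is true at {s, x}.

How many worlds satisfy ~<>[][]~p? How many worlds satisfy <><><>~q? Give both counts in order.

For ~<>[][]~p:
s: <>[][]~p is F. ✓
v: <>[][]~p is F. ✓
x: <>[][]~p is F. ✓
y: <>[][]~p is F. ✓
z: <>[][]~p is T. ✗
— 4 worlds.
For <><><>~q:
s: successors {v}; <><>~q there: v:T. ✓
v: successors {x}; <><>~q there: x:T. ✓
x: successors {y}; <><>~q there: y:T. ✓
y: successors {y}; <><>~q there: y:T. ✓
z: successors {z}; <><>~q there: z:T. ✓
— 5 worlds.

4 and 5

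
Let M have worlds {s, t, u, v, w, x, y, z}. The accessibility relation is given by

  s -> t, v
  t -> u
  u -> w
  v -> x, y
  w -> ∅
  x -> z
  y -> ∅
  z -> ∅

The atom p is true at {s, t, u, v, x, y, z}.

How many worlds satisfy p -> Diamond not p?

s: p is T, Diamond not p is F. ✗
t: p is T, Diamond not p is F. ✗
u: p is T, Diamond not p is T. ✓
v: p is T, Diamond not p is F. ✗
w: p is F, Diamond not p is F. ✓
x: p is T, Diamond not p is F. ✗
y: p is T, Diamond not p is F. ✗
z: p is T, Diamond not p is F. ✗
Satisfying worlds: {u, w}.

2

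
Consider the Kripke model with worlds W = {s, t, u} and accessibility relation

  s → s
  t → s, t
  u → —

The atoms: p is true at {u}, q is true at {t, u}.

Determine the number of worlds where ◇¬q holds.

2

s: successors {s}; ¬q there: s:T. ✓
t: successors {s, t}; ¬q there: s:T, t:F. ✓
u: no successors, so ◇¬q fails. ✗
Satisfying worlds: {s, t}.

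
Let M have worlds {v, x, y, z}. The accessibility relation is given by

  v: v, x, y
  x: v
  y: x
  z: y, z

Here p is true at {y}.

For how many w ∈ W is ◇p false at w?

2

v: successors {v, x, y}; p there: v:F, x:F, y:T. ✓
x: successors {v}; p there: v:F. ✗
y: successors {x}; p there: x:F. ✗
z: successors {y, z}; p there: y:T, z:F. ✓
Satisfying worlds: {v, z}.
So ◇p fails at the other 2 worlds.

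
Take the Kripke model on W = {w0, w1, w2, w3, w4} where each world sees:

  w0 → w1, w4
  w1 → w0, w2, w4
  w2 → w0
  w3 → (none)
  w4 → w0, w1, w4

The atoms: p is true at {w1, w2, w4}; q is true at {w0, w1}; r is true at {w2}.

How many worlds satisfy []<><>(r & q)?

w0: successors {w1, w4}; <><>(r & q) there: w1:F, w4:F. ✗
w1: successors {w0, w2, w4}; <><>(r & q) there: w0:F, w2:F, w4:F. ✗
w2: successors {w0}; <><>(r & q) there: w0:F. ✗
w3: no successors, so []<><>(r & q) holds vacuously. ✓
w4: successors {w0, w1, w4}; <><>(r & q) there: w0:F, w1:F, w4:F. ✗
Satisfying worlds: {w3}.

1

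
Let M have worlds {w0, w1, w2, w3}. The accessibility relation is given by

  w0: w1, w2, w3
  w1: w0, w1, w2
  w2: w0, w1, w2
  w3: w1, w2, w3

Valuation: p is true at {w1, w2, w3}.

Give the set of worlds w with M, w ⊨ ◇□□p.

w0: successors {w1, w2, w3}; □□p there: w1:F, w2:F, w3:F. ✗
w1: successors {w0, w1, w2}; □□p there: w0:F, w1:F, w2:F. ✗
w2: successors {w0, w1, w2}; □□p there: w0:F, w1:F, w2:F. ✗
w3: successors {w1, w2, w3}; □□p there: w1:F, w2:F, w3:F. ✗

∅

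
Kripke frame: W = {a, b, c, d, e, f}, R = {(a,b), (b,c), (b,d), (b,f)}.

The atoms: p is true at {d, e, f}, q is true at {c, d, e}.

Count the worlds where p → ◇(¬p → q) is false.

a: p is F, ◇(¬p → q) is F. ✓
b: p is F, ◇(¬p → q) is T. ✓
c: p is F, ◇(¬p → q) is F. ✓
d: p is T, ◇(¬p → q) is F. ✗
e: p is T, ◇(¬p → q) is F. ✗
f: p is T, ◇(¬p → q) is F. ✗
Satisfying worlds: {a, b, c}.
So p → ◇(¬p → q) fails at the other 3 worlds.

3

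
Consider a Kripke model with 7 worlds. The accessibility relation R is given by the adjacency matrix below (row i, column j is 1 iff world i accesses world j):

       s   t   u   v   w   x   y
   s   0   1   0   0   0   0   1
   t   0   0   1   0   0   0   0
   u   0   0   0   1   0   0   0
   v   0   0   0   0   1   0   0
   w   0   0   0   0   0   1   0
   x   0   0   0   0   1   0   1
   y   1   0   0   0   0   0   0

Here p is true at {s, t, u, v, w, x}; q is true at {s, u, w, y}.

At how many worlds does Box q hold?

s: successors {t, y}; q there: t:F, y:T. ✗
t: successors {u}; q there: u:T. ✓
u: successors {v}; q there: v:F. ✗
v: successors {w}; q there: w:T. ✓
w: successors {x}; q there: x:F. ✗
x: successors {w, y}; q there: w:T, y:T. ✓
y: successors {s}; q there: s:T. ✓
Satisfying worlds: {t, v, x, y}.

4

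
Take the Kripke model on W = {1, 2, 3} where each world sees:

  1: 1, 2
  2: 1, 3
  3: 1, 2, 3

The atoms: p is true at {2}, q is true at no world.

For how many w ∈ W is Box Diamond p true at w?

1

1: successors {1, 2}; Diamond p there: 1:T, 2:F. ✗
2: successors {1, 3}; Diamond p there: 1:T, 3:T. ✓
3: successors {1, 2, 3}; Diamond p there: 1:T, 2:F, 3:T. ✗
Satisfying worlds: {2}.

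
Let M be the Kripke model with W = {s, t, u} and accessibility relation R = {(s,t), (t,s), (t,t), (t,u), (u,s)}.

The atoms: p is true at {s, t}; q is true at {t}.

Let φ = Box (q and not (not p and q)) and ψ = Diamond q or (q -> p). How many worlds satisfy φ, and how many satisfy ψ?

For Box (q and not (not p and q)):
s: successors {t}; q and not (not p and q) there: t:T. ✓
t: successors {s, t, u}; q and not (not p and q) there: s:F, t:T, u:F. ✗
u: successors {s}; q and not (not p and q) there: s:F. ✗
— 1 world.
For Diamond q or (q -> p):
s: Diamond q is T, q -> p is T. ✓
t: Diamond q is T, q -> p is T. ✓
u: Diamond q is F, q -> p is T. ✓
— 3 worlds.

1 and 3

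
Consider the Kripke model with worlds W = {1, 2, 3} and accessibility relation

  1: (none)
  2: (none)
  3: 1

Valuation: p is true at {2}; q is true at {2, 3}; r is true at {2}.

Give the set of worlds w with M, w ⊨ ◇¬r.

1: no successors, so ◇¬r fails. ✗
2: no successors, so ◇¬r fails. ✗
3: successors {1}; ¬r there: 1:T. ✓

{3}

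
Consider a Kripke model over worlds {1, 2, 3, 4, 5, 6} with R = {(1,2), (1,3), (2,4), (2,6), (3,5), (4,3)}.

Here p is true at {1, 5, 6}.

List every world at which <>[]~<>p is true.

1: successors {2, 3}; []~<>p there: 2:T, 3:T. ✓
2: successors {4, 6}; []~<>p there: 4:F, 6:T. ✓
3: successors {5}; []~<>p there: 5:T. ✓
4: successors {3}; []~<>p there: 3:T. ✓
5: no successors, so <>[]~<>p fails. ✗
6: no successors, so <>[]~<>p fails. ✗

{1, 2, 3, 4}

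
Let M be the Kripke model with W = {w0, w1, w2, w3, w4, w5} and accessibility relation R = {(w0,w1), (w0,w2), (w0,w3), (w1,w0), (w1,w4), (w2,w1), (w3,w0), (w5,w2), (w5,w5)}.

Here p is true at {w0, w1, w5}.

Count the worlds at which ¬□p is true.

w0: □p is F. ✓
w1: □p is F. ✓
w2: □p is T. ✗
w3: □p is T. ✗
w4: □p is T. ✗
w5: □p is F. ✓
Satisfying worlds: {w0, w1, w5}.

3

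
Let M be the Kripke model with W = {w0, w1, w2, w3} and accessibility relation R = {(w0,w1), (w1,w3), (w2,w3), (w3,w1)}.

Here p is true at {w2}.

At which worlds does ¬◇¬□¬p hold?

{w0, w1, w2, w3}

w0: ◇¬□¬p is F. ✓
w1: ◇¬□¬p is F. ✓
w2: ◇¬□¬p is F. ✓
w3: ◇¬□¬p is F. ✓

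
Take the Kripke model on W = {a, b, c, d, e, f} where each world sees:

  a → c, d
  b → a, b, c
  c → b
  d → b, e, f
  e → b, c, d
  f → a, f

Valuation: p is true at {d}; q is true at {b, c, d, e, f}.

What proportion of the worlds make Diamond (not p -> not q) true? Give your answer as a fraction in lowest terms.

a: successors {c, d}; not p -> not q there: c:F, d:T. ✓
b: successors {a, b, c}; not p -> not q there: a:T, b:F, c:F. ✓
c: successors {b}; not p -> not q there: b:F. ✗
d: successors {b, e, f}; not p -> not q there: b:F, e:F, f:F. ✗
e: successors {b, c, d}; not p -> not q there: b:F, c:F, d:T. ✓
f: successors {a, f}; not p -> not q there: a:T, f:F. ✓
That's 4 of 6 worlds, so 4/6 = 2/3.

2/3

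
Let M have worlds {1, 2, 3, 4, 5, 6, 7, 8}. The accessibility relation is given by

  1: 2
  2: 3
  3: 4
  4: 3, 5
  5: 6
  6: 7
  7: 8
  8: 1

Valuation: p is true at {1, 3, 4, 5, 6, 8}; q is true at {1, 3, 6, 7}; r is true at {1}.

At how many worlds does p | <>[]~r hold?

7

1: p is T, <>[]~r is T. ✓
2: p is F, <>[]~r is T. ✓
3: p is T, <>[]~r is T. ✓
4: p is T, <>[]~r is T. ✓
5: p is T, <>[]~r is T. ✓
6: p is T, <>[]~r is T. ✓
7: p is F, <>[]~r is F. ✗
8: p is T, <>[]~r is T. ✓
Satisfying worlds: {1, 2, 3, 4, 5, 6, 8}.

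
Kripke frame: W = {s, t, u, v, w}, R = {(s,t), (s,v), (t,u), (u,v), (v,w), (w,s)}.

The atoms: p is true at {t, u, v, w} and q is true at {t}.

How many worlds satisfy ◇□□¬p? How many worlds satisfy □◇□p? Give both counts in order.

2 and 3

For ◇□□¬p:
s: successors {t, v}; □□¬p there: t:F, v:T. ✓
t: successors {u}; □□¬p there: u:F. ✗
u: successors {v}; □□¬p there: v:T. ✓
v: successors {w}; □□¬p there: w:F. ✗
w: successors {s}; □□¬p there: s:F. ✗
— 2 worlds.
For □◇□p:
s: successors {t, v}; ◇□p there: t:T, v:F. ✗
t: successors {u}; ◇□p there: u:T. ✓
u: successors {v}; ◇□p there: v:F. ✗
v: successors {w}; ◇□p there: w:T. ✓
w: successors {s}; ◇□p there: s:T. ✓
— 3 worlds.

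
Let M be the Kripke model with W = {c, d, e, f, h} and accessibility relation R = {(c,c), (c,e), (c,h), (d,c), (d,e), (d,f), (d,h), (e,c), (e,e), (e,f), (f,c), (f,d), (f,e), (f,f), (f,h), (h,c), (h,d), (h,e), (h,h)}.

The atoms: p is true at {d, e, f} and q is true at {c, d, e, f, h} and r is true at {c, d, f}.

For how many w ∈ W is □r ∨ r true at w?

c: □r is F, r is T. ✓
d: □r is F, r is T. ✓
e: □r is F, r is F. ✗
f: □r is F, r is T. ✓
h: □r is F, r is F. ✗
Satisfying worlds: {c, d, f}.

3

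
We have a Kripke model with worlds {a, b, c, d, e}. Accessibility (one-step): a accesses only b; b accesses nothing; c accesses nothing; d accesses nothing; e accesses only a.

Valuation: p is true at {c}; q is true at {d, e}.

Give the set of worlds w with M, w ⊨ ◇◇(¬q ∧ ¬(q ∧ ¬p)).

{e}

a: successors {b}; ◇(¬q ∧ ¬(q ∧ ¬p)) there: b:F. ✗
b: no successors, so ◇◇(¬q ∧ ¬(q ∧ ¬p)) fails. ✗
c: no successors, so ◇◇(¬q ∧ ¬(q ∧ ¬p)) fails. ✗
d: no successors, so ◇◇(¬q ∧ ¬(q ∧ ¬p)) fails. ✗
e: successors {a}; ◇(¬q ∧ ¬(q ∧ ¬p)) there: a:T. ✓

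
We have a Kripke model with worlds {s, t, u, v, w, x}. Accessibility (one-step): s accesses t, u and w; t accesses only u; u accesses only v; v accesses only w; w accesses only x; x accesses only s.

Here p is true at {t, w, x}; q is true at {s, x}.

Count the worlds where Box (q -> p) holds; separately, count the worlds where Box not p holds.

5 and 3

For Box (q -> p):
s: successors {t, u, w}; q -> p there: t:T, u:T, w:T. ✓
t: successors {u}; q -> p there: u:T. ✓
u: successors {v}; q -> p there: v:T. ✓
v: successors {w}; q -> p there: w:T. ✓
w: successors {x}; q -> p there: x:T. ✓
x: successors {s}; q -> p there: s:F. ✗
— 5 worlds.
For Box not p:
s: successors {t, u, w}; not p there: t:F, u:T, w:F. ✗
t: successors {u}; not p there: u:T. ✓
u: successors {v}; not p there: v:T. ✓
v: successors {w}; not p there: w:F. ✗
w: successors {x}; not p there: x:F. ✗
x: successors {s}; not p there: s:T. ✓
— 3 worlds.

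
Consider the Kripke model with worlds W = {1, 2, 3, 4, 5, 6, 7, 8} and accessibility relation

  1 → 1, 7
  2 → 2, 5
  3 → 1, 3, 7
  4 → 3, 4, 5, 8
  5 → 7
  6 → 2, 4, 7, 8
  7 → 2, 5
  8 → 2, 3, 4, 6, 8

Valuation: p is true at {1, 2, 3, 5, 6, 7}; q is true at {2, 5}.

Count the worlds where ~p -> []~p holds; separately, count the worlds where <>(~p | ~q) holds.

6 and 6

For ~p -> []~p:
1: ~p is F, []~p is F. ✓
2: ~p is F, []~p is F. ✓
3: ~p is F, []~p is F. ✓
4: ~p is T, []~p is F. ✗
5: ~p is F, []~p is F. ✓
6: ~p is F, []~p is F. ✓
7: ~p is F, []~p is F. ✓
8: ~p is T, []~p is F. ✗
— 6 worlds.
For <>(~p | ~q):
1: successors {1, 7}; ~p | ~q there: 1:T, 7:T. ✓
2: successors {2, 5}; ~p | ~q there: 2:F, 5:F. ✗
3: successors {1, 3, 7}; ~p | ~q there: 1:T, 3:T, 7:T. ✓
4: successors {3, 4, 5, 8}; ~p | ~q there: 3:T, 4:T, 5:F, 8:T. ✓
5: successors {7}; ~p | ~q there: 7:T. ✓
6: successors {2, 4, 7, 8}; ~p | ~q there: 2:F, 4:T, 7:T, 8:T. ✓
7: successors {2, 5}; ~p | ~q there: 2:F, 5:F. ✗
8: successors {2, 3, 4, 6, 8}; ~p | ~q there: 2:F, 3:T, 4:T, 6:T, 8:T. ✓
— 6 worlds.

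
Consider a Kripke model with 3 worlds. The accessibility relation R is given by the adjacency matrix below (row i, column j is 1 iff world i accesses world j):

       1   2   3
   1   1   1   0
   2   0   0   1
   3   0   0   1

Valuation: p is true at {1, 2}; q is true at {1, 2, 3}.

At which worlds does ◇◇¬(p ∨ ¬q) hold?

{1, 2, 3}

1: successors {1, 2}; ◇¬(p ∨ ¬q) there: 1:F, 2:T. ✓
2: successors {3}; ◇¬(p ∨ ¬q) there: 3:T. ✓
3: successors {3}; ◇¬(p ∨ ¬q) there: 3:T. ✓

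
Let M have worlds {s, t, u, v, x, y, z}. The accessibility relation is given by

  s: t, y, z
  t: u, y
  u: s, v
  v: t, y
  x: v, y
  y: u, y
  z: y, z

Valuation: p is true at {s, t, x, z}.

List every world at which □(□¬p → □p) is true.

s: successors {t, y, z}; □¬p → □p there: t:F, y:F, z:T. ✗
t: successors {u, y}; □¬p → □p there: u:T, y:F. ✗
u: successors {s, v}; □¬p → □p there: s:T, v:T. ✓
v: successors {t, y}; □¬p → □p there: t:F, y:F. ✗
x: successors {v, y}; □¬p → □p there: v:T, y:F. ✗
y: successors {u, y}; □¬p → □p there: u:T, y:F. ✗
z: successors {y, z}; □¬p → □p there: y:F, z:T. ✗

{u}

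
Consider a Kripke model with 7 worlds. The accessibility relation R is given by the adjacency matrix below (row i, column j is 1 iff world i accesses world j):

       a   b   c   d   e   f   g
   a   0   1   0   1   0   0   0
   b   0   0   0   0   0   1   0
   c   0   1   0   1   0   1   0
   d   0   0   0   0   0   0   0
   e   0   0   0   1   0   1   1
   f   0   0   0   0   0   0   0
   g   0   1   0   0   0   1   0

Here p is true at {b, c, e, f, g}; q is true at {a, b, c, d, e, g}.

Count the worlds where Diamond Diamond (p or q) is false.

3

a: successors {b, d}; Diamond (p or q) there: b:T, d:F. ✓
b: successors {f}; Diamond (p or q) there: f:F. ✗
c: successors {b, d, f}; Diamond (p or q) there: b:T, d:F, f:F. ✓
d: no successors, so Diamond Diamond (p or q) fails. ✗
e: successors {d, f, g}; Diamond (p or q) there: d:F, f:F, g:T. ✓
f: no successors, so Diamond Diamond (p or q) fails. ✗
g: successors {b, f}; Diamond (p or q) there: b:T, f:F. ✓
Satisfying worlds: {a, c, e, g}.
So Diamond Diamond (p or q) fails at the other 3 worlds.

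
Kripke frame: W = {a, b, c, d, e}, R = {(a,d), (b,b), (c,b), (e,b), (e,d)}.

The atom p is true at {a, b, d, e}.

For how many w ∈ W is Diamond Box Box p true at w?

a: successors {d}; Box Box p there: d:T. ✓
b: successors {b}; Box Box p there: b:T. ✓
c: successors {b}; Box Box p there: b:T. ✓
d: no successors, so Diamond Box Box p fails. ✗
e: successors {b, d}; Box Box p there: b:T, d:T. ✓
Satisfying worlds: {a, b, c, e}.

4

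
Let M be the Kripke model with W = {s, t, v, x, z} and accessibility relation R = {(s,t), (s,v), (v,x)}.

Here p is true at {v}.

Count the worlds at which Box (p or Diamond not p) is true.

s: successors {t, v}; p or Diamond not p there: t:F, v:T. ✗
t: no successors, so Box (p or Diamond not p) holds vacuously. ✓
v: successors {x}; p or Diamond not p there: x:F. ✗
x: no successors, so Box (p or Diamond not p) holds vacuously. ✓
z: no successors, so Box (p or Diamond not p) holds vacuously. ✓
Satisfying worlds: {t, x, z}.

3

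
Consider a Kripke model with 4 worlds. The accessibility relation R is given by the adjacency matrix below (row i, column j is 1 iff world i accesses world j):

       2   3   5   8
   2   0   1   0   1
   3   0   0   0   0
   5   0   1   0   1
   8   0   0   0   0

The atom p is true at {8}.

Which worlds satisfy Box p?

2: successors {3, 8}; p there: 3:F, 8:T. ✗
3: no successors, so Box p holds vacuously. ✓
5: successors {3, 8}; p there: 3:F, 8:T. ✗
8: no successors, so Box p holds vacuously. ✓

{3, 8}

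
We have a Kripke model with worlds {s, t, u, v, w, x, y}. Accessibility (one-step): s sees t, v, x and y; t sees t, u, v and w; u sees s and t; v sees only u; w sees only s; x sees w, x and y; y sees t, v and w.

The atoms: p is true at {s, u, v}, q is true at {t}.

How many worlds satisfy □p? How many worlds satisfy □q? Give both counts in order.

2 and 0

For □p:
s: successors {t, v, x, y}; p there: t:F, v:T, x:F, y:F. ✗
t: successors {t, u, v, w}; p there: t:F, u:T, v:T, w:F. ✗
u: successors {s, t}; p there: s:T, t:F. ✗
v: successors {u}; p there: u:T. ✓
w: successors {s}; p there: s:T. ✓
x: successors {w, x, y}; p there: w:F, x:F, y:F. ✗
y: successors {t, v, w}; p there: t:F, v:T, w:F. ✗
— 2 worlds.
For □q:
s: successors {t, v, x, y}; q there: t:T, v:F, x:F, y:F. ✗
t: successors {t, u, v, w}; q there: t:T, u:F, v:F, w:F. ✗
u: successors {s, t}; q there: s:F, t:T. ✗
v: successors {u}; q there: u:F. ✗
w: successors {s}; q there: s:F. ✗
x: successors {w, x, y}; q there: w:F, x:F, y:F. ✗
y: successors {t, v, w}; q there: t:T, v:F, w:F. ✗
— 0 worlds.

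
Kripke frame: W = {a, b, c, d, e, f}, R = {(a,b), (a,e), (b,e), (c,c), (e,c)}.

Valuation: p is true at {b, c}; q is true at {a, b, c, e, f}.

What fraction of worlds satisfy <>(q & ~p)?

1/3

a: successors {b, e}; q & ~p there: b:F, e:T. ✓
b: successors {e}; q & ~p there: e:T. ✓
c: successors {c}; q & ~p there: c:F. ✗
d: no successors, so <>(q & ~p) fails. ✗
e: successors {c}; q & ~p there: c:F. ✗
f: no successors, so <>(q & ~p) fails. ✗
That's 2 of 6 worlds, so 2/6 = 1/3.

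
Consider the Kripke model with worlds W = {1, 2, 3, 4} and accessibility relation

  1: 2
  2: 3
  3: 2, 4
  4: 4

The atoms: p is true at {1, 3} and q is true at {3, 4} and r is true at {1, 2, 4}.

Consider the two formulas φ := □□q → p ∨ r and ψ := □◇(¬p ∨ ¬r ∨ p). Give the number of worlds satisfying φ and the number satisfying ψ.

4 and 4

For □□q → p ∨ r:
1: □□q is T, p ∨ r is T. ✓
2: □□q is F, p ∨ r is T. ✓
3: □□q is T, p ∨ r is T. ✓
4: □□q is T, p ∨ r is T. ✓
— 4 worlds.
For □◇(¬p ∨ ¬r ∨ p):
1: successors {2}; ◇(¬p ∨ ¬r ∨ p) there: 2:T. ✓
2: successors {3}; ◇(¬p ∨ ¬r ∨ p) there: 3:T. ✓
3: successors {2, 4}; ◇(¬p ∨ ¬r ∨ p) there: 2:T, 4:T. ✓
4: successors {4}; ◇(¬p ∨ ¬r ∨ p) there: 4:T. ✓
— 4 worlds.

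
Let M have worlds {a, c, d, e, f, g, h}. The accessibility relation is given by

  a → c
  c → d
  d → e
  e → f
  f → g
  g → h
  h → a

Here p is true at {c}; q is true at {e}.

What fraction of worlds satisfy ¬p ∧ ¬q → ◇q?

3/7

a: ¬p ∧ ¬q is T, ◇q is F. ✗
c: ¬p ∧ ¬q is F, ◇q is F. ✓
d: ¬p ∧ ¬q is T, ◇q is T. ✓
e: ¬p ∧ ¬q is F, ◇q is F. ✓
f: ¬p ∧ ¬q is T, ◇q is F. ✗
g: ¬p ∧ ¬q is T, ◇q is F. ✗
h: ¬p ∧ ¬q is T, ◇q is F. ✗
That's 3 of 7 worlds, so 3/7.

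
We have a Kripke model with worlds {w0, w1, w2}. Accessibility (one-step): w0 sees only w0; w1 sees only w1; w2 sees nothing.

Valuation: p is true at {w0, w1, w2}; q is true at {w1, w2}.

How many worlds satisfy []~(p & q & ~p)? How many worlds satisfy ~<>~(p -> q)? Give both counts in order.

3 and 2

For []~(p & q & ~p):
w0: successors {w0}; ~(p & q & ~p) there: w0:T. ✓
w1: successors {w1}; ~(p & q & ~p) there: w1:T. ✓
w2: no successors, so []~(p & q & ~p) holds vacuously. ✓
— 3 worlds.
For ~<>~(p -> q):
w0: <>~(p -> q) is T. ✗
w1: <>~(p -> q) is F. ✓
w2: <>~(p -> q) is F. ✓
— 2 worlds.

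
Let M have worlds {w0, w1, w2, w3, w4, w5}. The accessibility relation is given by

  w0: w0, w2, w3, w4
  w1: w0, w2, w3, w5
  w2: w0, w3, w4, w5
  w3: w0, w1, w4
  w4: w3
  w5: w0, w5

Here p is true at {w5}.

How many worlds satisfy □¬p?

3

w0: successors {w0, w2, w3, w4}; ¬p there: w0:T, w2:T, w3:T, w4:T. ✓
w1: successors {w0, w2, w3, w5}; ¬p there: w0:T, w2:T, w3:T, w5:F. ✗
w2: successors {w0, w3, w4, w5}; ¬p there: w0:T, w3:T, w4:T, w5:F. ✗
w3: successors {w0, w1, w4}; ¬p there: w0:T, w1:T, w4:T. ✓
w4: successors {w3}; ¬p there: w3:T. ✓
w5: successors {w0, w5}; ¬p there: w0:T, w5:F. ✗
Satisfying worlds: {w0, w3, w4}.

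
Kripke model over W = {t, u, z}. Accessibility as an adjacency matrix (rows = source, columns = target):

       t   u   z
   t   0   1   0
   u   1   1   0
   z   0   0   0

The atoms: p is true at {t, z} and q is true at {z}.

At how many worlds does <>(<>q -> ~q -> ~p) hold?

2

t: successors {u}; <>q -> ~q -> ~p there: u:T. ✓
u: successors {t, u}; <>q -> ~q -> ~p there: t:T, u:T. ✓
z: no successors, so <>(<>q -> ~q -> ~p) fails. ✗
Satisfying worlds: {t, u}.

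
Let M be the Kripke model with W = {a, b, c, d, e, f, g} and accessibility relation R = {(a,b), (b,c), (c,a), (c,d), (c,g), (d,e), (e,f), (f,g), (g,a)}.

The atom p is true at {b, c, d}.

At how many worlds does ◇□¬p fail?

a: successors {b}; □¬p there: b:F. ✗
b: successors {c}; □¬p there: c:F. ✗
c: successors {a, d, g}; □¬p there: a:F, d:T, g:T. ✓
d: successors {e}; □¬p there: e:T. ✓
e: successors {f}; □¬p there: f:T. ✓
f: successors {g}; □¬p there: g:T. ✓
g: successors {a}; □¬p there: a:F. ✗
Satisfying worlds: {c, d, e, f}.
So ◇□¬p fails at the other 3 worlds.

3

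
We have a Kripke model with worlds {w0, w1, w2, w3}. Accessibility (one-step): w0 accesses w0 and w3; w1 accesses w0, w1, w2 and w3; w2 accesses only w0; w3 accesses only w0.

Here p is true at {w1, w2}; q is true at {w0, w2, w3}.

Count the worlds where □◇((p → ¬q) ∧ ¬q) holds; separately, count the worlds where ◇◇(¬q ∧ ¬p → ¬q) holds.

0 and 4

For □◇((p → ¬q) ∧ ¬q):
w0: successors {w0, w3}; ◇((p → ¬q) ∧ ¬q) there: w0:F, w3:F. ✗
w1: successors {w0, w1, w2, w3}; ◇((p → ¬q) ∧ ¬q) there: w0:F, w1:T, w2:F, w3:F. ✗
w2: successors {w0}; ◇((p → ¬q) ∧ ¬q) there: w0:F. ✗
w3: successors {w0}; ◇((p → ¬q) ∧ ¬q) there: w0:F. ✗
— 0 worlds.
For ◇◇(¬q ∧ ¬p → ¬q):
w0: successors {w0, w3}; ◇(¬q ∧ ¬p → ¬q) there: w0:T, w3:T. ✓
w1: successors {w0, w1, w2, w3}; ◇(¬q ∧ ¬p → ¬q) there: w0:T, w1:T, w2:T, w3:T. ✓
w2: successors {w0}; ◇(¬q ∧ ¬p → ¬q) there: w0:T. ✓
w3: successors {w0}; ◇(¬q ∧ ¬p → ¬q) there: w0:T. ✓
— 4 worlds.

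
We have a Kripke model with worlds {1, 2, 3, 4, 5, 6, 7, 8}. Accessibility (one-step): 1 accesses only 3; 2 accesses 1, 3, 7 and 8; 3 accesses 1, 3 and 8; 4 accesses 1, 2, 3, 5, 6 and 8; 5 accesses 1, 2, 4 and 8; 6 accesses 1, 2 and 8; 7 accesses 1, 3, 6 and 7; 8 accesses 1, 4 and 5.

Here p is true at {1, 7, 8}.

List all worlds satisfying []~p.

1: successors {3}; ~p there: 3:T. ✓
2: successors {1, 3, 7, 8}; ~p there: 1:F, 3:T, 7:F, 8:F. ✗
3: successors {1, 3, 8}; ~p there: 1:F, 3:T, 8:F. ✗
4: successors {1, 2, 3, 5, 6, 8}; ~p there: 1:F, 2:T, 3:T, 5:T, 6:T, 8:F. ✗
5: successors {1, 2, 4, 8}; ~p there: 1:F, 2:T, 4:T, 8:F. ✗
6: successors {1, 2, 8}; ~p there: 1:F, 2:T, 8:F. ✗
7: successors {1, 3, 6, 7}; ~p there: 1:F, 3:T, 6:T, 7:F. ✗
8: successors {1, 4, 5}; ~p there: 1:F, 4:T, 5:T. ✗

{1}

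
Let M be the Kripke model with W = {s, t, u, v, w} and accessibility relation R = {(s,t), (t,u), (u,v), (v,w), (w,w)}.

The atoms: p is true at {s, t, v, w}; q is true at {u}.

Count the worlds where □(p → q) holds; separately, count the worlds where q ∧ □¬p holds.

1 and 0

For □(p → q):
s: successors {t}; p → q there: t:F. ✗
t: successors {u}; p → q there: u:T. ✓
u: successors {v}; p → q there: v:F. ✗
v: successors {w}; p → q there: w:F. ✗
w: successors {w}; p → q there: w:F. ✗
— 1 world.
For q ∧ □¬p:
s: q is F, □¬p is F. ✗
t: q is F, □¬p is T. ✗
u: q is T, □¬p is F. ✗
v: q is F, □¬p is F. ✗
w: q is F, □¬p is F. ✗
— 0 worlds.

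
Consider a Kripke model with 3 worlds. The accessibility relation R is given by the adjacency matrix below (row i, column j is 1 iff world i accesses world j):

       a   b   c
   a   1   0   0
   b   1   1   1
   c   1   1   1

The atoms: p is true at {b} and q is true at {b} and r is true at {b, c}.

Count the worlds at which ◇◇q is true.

a: successors {a}; ◇q there: a:F. ✗
b: successors {a, b, c}; ◇q there: a:F, b:T, c:T. ✓
c: successors {a, b, c}; ◇q there: a:F, b:T, c:T. ✓
Satisfying worlds: {b, c}.

2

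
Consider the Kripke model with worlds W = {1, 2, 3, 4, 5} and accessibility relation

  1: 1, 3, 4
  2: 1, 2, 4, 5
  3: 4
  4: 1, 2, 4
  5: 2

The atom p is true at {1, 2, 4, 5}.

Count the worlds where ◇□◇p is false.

1: successors {1, 3, 4}; □◇p there: 1:T, 3:T, 4:T. ✓
2: successors {1, 2, 4, 5}; □◇p there: 1:T, 2:T, 4:T, 5:T. ✓
3: successors {4}; □◇p there: 4:T. ✓
4: successors {1, 2, 4}; □◇p there: 1:T, 2:T, 4:T. ✓
5: successors {2}; □◇p there: 2:T. ✓
Satisfying worlds: {1, 2, 3, 4, 5}.
So ◇□◇p fails at the other 0 worlds.

0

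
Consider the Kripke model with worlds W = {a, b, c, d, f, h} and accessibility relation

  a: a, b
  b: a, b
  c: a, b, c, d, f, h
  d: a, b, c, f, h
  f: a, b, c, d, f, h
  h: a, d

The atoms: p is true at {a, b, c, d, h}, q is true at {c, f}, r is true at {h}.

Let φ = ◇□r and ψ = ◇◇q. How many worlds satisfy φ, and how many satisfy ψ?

0 and 4

For ◇□r:
a: successors {a, b}; □r there: a:F, b:F. ✗
b: successors {a, b}; □r there: a:F, b:F. ✗
c: successors {a, b, c, d, f, h}; □r there: a:F, b:F, c:F, d:F, f:F, h:F. ✗
d: successors {a, b, c, f, h}; □r there: a:F, b:F, c:F, f:F, h:F. ✗
f: successors {a, b, c, d, f, h}; □r there: a:F, b:F, c:F, d:F, f:F, h:F. ✗
h: successors {a, d}; □r there: a:F, d:F. ✗
— 0 worlds.
For ◇◇q:
a: successors {a, b}; ◇q there: a:F, b:F. ✗
b: successors {a, b}; ◇q there: a:F, b:F. ✗
c: successors {a, b, c, d, f, h}; ◇q there: a:F, b:F, c:T, d:T, f:T, h:F. ✓
d: successors {a, b, c, f, h}; ◇q there: a:F, b:F, c:T, f:T, h:F. ✓
f: successors {a, b, c, d, f, h}; ◇q there: a:F, b:F, c:T, d:T, f:T, h:F. ✓
h: successors {a, d}; ◇q there: a:F, d:T. ✓
— 4 worlds.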